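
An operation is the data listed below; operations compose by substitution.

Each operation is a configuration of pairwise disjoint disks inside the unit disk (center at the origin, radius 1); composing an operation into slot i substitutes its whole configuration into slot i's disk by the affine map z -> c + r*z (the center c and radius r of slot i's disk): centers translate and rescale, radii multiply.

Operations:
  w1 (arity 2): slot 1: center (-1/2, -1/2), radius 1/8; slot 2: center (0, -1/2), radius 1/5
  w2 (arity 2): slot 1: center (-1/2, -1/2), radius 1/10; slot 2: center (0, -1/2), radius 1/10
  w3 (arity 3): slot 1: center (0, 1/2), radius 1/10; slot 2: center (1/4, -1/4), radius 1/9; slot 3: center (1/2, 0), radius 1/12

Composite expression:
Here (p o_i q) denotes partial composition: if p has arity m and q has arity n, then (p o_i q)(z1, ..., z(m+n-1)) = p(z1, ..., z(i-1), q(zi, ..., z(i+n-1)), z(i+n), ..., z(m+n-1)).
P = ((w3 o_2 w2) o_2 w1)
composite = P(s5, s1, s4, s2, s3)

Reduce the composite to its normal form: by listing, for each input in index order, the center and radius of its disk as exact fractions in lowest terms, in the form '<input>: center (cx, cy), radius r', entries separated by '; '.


s1: center (17/90, -14/45), radius 1/720; s2: center (1/4, -11/36), radius 1/90; s3: center (1/2, 0), radius 1/12; s4: center (7/36, -14/45), radius 1/450; s5: center (0, 1/2), radius 1/10

Below w3, radii multiply path by path; the s-disk centers shift.
s5: after 1 affine step, its disk has center (0, 1/2), radius 1/10
s1: after 3 affine steps, its disk has center (17/90, -14/45), radius 1/720
s4: after 3 affine steps, its disk has center (7/36, -14/45), radius 1/450
s2: after 2 affine steps, its disk has center (1/4, -11/36), radius 1/90
s3: after 1 affine step, its disk has center (1/2, 0), radius 1/12


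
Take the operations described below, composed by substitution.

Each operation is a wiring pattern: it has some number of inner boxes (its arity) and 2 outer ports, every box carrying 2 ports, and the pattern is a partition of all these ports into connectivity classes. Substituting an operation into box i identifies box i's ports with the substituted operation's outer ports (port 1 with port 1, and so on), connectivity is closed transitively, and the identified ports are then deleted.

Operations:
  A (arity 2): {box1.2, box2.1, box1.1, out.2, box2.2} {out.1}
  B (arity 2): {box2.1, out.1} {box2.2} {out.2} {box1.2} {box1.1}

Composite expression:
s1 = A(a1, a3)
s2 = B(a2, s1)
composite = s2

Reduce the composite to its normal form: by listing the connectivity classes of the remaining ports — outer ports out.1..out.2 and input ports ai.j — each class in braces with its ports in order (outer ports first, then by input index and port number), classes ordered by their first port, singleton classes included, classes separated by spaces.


{out.1} {out.2} {a1.1, a1.2, a3.1, a3.2} {a2.1} {a2.2}


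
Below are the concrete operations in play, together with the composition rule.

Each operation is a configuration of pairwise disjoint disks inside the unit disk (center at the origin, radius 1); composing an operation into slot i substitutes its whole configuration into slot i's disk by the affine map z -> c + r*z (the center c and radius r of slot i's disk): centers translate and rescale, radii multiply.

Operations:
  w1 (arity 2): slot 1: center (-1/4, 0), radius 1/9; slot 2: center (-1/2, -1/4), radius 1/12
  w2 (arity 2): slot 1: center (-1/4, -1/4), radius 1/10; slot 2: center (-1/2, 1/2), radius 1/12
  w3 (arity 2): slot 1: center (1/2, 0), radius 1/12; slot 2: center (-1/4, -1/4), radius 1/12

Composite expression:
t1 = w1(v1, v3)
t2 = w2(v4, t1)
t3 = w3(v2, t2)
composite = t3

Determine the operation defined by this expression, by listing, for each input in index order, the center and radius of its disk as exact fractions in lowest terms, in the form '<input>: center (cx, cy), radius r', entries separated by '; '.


v1: center (-169/576, -5/24), radius 1/1296; v2: center (1/2, 0), radius 1/12; v3: center (-85/288, -121/576), radius 1/1728; v4: center (-13/48, -13/48), radius 1/120

Each v-disk chains the slot maps above it in w3; radii multiply.
v2: after 1 affine step, its disk has center (1/2, 0), radius 1/12
v4: after 2 affine steps, its disk has center (-13/48, -13/48), radius 1/120
v1: after 3 affine steps, its disk has center (-169/576, -5/24), radius 1/1296
v3: after 3 affine steps, its disk has center (-85/288, -121/576), radius 1/1728


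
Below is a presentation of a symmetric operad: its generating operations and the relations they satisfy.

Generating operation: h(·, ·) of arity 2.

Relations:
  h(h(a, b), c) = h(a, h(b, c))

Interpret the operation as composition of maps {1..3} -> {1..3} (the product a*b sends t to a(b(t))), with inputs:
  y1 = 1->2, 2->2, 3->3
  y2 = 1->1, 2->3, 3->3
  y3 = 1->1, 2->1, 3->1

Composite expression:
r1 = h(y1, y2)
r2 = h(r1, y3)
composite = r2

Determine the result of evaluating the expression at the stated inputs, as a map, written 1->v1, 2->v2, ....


h(y1, y2) = 1->2, 2->3, 3->3
h(h(y1, y2), y3) = 1->2, 2->2, 3->2

1->2, 2->2, 3->2


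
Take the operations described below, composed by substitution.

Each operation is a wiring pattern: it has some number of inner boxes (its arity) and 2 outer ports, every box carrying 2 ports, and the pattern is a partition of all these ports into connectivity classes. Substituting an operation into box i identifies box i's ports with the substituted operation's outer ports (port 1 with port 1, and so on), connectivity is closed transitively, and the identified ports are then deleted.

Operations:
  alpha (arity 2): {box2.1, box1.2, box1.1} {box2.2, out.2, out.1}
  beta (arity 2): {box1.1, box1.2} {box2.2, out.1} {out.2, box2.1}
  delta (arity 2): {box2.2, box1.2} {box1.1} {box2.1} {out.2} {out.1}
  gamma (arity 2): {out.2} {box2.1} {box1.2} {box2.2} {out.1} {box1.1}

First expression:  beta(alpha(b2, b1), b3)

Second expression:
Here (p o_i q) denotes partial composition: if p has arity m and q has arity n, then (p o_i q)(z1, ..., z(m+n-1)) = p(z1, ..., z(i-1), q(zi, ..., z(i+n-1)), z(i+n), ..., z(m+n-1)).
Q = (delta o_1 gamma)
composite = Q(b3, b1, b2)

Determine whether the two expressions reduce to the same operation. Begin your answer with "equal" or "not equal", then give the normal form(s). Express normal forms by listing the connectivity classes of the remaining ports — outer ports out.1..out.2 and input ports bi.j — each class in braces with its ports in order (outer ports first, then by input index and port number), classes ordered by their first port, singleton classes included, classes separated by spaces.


not equal; first: {out.1, b3.2} {out.2, b3.1} {b1.1, b2.1, b2.2} {b1.2}; second: {out.1} {out.2} {b1.1} {b1.2} {b2.1} {b2.2} {b3.1} {b3.2}

In normal form, the first expression is {out.1, b3.2} {out.2, b3.1} {b1.1, b2.1, b2.2} {b1.2}
In normal form, the second expression is {out.1} {out.2} {b1.1} {b1.2} {b2.1} {b2.2} {b3.1} {b3.2}
Different reductions; not equal.


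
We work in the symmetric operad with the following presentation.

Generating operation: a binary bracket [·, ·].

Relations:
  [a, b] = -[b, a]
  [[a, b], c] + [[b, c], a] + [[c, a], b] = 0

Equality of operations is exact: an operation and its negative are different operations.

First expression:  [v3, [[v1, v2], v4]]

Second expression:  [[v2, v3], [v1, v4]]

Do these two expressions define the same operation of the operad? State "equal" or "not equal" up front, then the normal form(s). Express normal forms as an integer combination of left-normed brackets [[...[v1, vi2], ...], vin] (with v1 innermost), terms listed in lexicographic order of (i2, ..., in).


not equal — first -[[[v1, v2], v4], v3], second -[[[v1, v4], v2], v3] + [[[v1, v4], v3], v2]

The first expression reduces to -[[[v1, v2], v4], v3]
The second expression reduces to -[[[v1, v4], v2], v3] + [[[v1, v4], v3], v2]
The normal forms differ: not equal.


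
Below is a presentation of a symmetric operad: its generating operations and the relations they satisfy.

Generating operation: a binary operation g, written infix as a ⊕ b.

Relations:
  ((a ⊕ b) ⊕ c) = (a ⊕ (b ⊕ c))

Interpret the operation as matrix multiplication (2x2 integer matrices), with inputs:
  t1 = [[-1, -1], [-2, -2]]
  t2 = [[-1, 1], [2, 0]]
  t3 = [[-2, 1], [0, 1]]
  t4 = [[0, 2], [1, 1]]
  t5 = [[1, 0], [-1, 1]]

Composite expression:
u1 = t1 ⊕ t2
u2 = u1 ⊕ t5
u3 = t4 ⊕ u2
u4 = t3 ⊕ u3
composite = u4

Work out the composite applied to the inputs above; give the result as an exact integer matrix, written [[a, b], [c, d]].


[[0, 5], [0, -3]]


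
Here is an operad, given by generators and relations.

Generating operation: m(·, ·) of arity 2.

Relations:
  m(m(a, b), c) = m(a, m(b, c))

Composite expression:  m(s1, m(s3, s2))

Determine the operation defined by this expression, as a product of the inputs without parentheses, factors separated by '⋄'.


s1 ⋄ s3 ⋄ s2

Every regrouping of m is equal, so read the s-inputs in written order.
m(s3, s2) collapses to s3 ⋄ s2
m(s1, m(s3, s2)) collapses to s1 ⋄ s3 ⋄ s2


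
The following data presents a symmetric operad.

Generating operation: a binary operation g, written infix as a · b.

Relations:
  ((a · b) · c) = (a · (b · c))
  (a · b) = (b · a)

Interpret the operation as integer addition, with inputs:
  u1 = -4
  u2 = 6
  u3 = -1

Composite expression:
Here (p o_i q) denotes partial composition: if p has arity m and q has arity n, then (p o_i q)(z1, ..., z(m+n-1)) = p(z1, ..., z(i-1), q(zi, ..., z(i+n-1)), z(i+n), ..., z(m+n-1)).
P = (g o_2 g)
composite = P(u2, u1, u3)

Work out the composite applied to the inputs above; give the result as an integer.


1

(u1 · u3) = -5
(u2 · (u1 · u3)) = 1


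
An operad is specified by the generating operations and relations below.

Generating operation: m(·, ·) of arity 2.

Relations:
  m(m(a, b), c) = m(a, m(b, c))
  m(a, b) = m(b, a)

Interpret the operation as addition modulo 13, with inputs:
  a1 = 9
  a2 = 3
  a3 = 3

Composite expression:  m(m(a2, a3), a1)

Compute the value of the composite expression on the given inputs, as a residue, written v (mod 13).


2 (mod 13)

m(a2, a3) = 6
m(m(a2, a3), a1) = 2


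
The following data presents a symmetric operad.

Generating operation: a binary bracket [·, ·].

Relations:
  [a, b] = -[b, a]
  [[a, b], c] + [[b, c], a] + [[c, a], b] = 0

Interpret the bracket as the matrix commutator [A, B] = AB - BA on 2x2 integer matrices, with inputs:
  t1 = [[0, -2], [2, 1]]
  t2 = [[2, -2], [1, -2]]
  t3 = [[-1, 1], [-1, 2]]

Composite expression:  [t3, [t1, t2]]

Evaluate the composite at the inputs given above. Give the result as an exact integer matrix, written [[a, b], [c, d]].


[[19, -34], [23, -19]]

[t1, t2] = [[2, 10], [9, -2]]
[t3, [t1, t2]] = [[19, -34], [23, -19]]


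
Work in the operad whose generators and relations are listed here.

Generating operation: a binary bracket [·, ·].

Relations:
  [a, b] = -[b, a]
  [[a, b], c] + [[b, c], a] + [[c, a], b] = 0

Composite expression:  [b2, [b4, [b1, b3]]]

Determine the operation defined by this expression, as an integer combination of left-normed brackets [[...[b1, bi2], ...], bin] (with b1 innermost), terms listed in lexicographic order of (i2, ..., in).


[[[b1, b3], b4], b2]


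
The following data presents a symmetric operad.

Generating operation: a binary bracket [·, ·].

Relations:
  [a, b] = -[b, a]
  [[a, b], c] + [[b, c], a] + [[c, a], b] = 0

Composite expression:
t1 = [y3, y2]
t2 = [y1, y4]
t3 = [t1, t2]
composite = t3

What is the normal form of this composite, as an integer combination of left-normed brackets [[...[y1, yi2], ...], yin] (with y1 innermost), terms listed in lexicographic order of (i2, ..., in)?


[[[y1, y4], y2], y3] - [[[y1, y4], y3], y2]

Skip Jacobi rewriting: expand, keep y1-initial words, read off terms.
Composite bracket: [[y3, y2], [y1, y4]]
Expanding via [a, b] = ab - ba: 8 signed words (2^3 = 8).
Words beginning with y1 determine it all:
  sign of y1y4y2y3 is +1, so it contributes +[[[y1, y4], y2], y3]
  sign of y1y4y3y2 is -1, so it contributes -[[[y1, y4], y3], y2]


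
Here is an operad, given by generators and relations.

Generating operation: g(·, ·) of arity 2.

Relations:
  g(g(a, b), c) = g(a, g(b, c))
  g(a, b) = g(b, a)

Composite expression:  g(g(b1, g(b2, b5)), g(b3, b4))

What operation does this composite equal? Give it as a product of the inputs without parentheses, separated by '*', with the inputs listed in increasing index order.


b1 * b2 * b3 * b4 * b5

Key point: g commutes, so take the b-inputs in any fixed order.
g(b2, b5) flattens to b2 * b5
g(b1, g(b2, b5)) flattens to b1 * b2 * b5
g(b3, b4) flattens to b3 * b4
g(g(b1, g(b2, b5)), g(b3, b4)) flattens to b1 * b2 * b5 * b3 * b4
commutativity sorts the factors: b1 * b2 * b3 * b4 * b5


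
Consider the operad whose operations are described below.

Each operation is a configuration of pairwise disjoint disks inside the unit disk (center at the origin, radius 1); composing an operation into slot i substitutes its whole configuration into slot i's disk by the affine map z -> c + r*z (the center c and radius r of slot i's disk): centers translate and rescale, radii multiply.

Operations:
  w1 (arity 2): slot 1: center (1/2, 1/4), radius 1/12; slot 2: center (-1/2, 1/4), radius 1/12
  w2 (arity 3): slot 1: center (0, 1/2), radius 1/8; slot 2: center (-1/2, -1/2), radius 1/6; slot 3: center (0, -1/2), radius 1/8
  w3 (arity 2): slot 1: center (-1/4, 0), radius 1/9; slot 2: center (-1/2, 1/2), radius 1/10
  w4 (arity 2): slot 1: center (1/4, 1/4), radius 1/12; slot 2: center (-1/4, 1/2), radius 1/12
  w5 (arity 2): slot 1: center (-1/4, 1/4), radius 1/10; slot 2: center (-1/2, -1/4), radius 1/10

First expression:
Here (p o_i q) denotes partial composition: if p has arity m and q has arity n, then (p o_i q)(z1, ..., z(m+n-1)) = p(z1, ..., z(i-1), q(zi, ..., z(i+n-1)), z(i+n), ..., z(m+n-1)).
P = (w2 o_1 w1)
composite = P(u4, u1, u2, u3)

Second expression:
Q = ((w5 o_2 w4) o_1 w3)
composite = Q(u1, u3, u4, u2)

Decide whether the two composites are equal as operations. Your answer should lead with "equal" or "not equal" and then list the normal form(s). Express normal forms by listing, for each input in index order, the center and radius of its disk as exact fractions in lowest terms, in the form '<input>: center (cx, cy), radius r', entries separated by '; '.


not equal: they reduce to u1: center (-1/16, 17/32), radius 1/96; u2: center (-1/2, -1/2), radius 1/6; u3: center (0, -1/2), radius 1/8; u4: center (1/16, 17/32), radius 1/96 and u1: center (-11/40, 1/4), radius 1/90; u2: center (-21/40, -1/5), radius 1/120; u3: center (-3/10, 3/10), radius 1/100; u4: center (-19/40, -9/40), radius 1/120


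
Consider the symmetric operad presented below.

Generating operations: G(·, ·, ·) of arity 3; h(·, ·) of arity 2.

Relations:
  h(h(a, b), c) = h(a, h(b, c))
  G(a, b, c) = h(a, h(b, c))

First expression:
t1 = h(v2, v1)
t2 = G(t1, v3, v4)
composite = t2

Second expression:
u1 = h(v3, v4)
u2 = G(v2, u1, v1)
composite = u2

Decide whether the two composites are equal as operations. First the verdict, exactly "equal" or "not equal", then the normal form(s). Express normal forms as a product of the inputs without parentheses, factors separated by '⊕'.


not equal: they reduce to v2 ⊕ v1 ⊕ v3 ⊕ v4 and v2 ⊕ v3 ⊕ v4 ⊕ v1

The first expression, normalized: v2 ⊕ v1 ⊕ v3 ⊕ v4
The second expression, normalized: v2 ⊕ v3 ⊕ v4 ⊕ v1
The normal forms differ: not equal.


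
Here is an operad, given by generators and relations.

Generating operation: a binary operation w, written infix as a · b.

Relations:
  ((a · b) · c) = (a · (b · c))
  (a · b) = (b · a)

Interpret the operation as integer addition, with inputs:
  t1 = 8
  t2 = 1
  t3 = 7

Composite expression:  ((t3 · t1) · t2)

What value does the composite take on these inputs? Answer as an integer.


16

(t3 · t1) = 15
((t3 · t1) · t2) = 16


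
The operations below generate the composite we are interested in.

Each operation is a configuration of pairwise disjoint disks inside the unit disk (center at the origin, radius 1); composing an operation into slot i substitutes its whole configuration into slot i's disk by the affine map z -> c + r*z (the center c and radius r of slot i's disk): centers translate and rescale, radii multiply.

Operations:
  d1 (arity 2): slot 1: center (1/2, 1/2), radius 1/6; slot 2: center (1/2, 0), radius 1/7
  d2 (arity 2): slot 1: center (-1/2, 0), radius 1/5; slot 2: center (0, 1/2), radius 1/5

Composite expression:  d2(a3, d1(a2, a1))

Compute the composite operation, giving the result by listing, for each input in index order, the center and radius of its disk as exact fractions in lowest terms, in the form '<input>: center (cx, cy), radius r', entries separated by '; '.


a1: center (1/10, 1/2), radius 1/35; a2: center (1/10, 3/5), radius 1/30; a3: center (-1/2, 0), radius 1/5


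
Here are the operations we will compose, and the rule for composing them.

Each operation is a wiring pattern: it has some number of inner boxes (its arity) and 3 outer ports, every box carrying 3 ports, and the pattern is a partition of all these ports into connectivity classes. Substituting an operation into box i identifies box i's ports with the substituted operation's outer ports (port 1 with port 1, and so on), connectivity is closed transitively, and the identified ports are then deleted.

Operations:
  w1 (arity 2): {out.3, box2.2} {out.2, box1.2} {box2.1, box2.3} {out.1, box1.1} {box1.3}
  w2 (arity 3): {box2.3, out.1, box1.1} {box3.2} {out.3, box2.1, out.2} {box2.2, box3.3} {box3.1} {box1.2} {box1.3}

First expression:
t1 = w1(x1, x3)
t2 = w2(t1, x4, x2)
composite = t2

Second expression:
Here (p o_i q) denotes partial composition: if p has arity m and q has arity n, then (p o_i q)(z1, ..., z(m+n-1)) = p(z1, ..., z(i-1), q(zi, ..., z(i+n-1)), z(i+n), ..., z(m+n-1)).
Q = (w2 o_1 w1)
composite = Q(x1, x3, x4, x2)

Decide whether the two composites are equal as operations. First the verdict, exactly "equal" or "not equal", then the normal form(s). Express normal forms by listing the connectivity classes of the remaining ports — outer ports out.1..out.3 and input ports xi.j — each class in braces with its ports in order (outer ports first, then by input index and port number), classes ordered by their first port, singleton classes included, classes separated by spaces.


The first expression, normalized: {out.1, x1.1, x4.3} {out.2, out.3, x4.1} {x1.2} {x1.3} {x2.1} {x2.2} {x2.3, x4.2} {x3.1, x3.3} {x3.2}
The second expression, normalized: {out.1, x1.1, x4.3} {out.2, out.3, x4.1} {x1.2} {x1.3} {x2.1} {x2.2} {x2.3, x4.2} {x3.1, x3.3} {x3.2}
The forms coincide; equal.

equal — both sides give {out.1, x1.1, x4.3} {out.2, out.3, x4.1} {x1.2} {x1.3} {x2.1} {x2.2} {x2.3, x4.2} {x3.1, x3.3} {x3.2}


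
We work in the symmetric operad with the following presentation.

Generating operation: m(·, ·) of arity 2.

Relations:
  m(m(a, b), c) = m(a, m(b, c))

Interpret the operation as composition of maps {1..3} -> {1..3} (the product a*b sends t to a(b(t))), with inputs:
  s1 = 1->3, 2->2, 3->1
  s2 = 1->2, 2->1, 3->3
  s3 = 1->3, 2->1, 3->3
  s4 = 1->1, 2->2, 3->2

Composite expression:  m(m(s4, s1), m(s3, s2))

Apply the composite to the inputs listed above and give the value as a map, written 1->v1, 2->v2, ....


1->2, 2->1, 3->1


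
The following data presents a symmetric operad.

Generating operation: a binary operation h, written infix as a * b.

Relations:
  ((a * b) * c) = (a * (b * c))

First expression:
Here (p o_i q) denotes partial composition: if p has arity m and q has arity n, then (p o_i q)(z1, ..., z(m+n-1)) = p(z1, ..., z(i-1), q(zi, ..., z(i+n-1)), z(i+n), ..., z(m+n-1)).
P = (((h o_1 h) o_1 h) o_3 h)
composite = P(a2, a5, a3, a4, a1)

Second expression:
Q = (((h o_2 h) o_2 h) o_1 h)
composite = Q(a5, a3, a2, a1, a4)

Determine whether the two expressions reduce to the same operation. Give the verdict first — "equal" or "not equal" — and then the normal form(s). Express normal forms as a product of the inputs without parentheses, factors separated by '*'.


not equal — first a2 * a5 * a3 * a4 * a1, second a5 * a3 * a2 * a1 * a4

Reducing the first expression gives a2 * a5 * a3 * a4 * a1
Reducing the second expression gives a5 * a3 * a2 * a1 * a4
Different reductions; not equal.


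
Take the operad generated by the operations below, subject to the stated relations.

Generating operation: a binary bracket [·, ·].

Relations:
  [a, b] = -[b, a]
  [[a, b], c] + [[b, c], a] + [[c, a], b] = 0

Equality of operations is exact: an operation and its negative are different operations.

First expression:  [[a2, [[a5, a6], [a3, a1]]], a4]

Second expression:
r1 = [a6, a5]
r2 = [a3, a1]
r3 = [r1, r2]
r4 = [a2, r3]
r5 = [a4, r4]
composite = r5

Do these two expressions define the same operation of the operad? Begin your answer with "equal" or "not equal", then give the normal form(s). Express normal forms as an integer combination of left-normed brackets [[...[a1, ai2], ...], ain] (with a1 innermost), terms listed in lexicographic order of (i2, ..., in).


equal: each reduces to -[[[[[a1, a3], a5], a6], a2], a4] + [[[[[a1, a3], a6], a5], a2], a4]

The first expression, normalized: -[[[[[a1, a3], a5], a6], a2], a4] + [[[[[a1, a3], a6], a5], a2], a4]
The second expression, normalized: -[[[[[a1, a3], a5], a6], a2], a4] + [[[[[a1, a3], a6], a5], a2], a4]
Identical normal forms: equal.


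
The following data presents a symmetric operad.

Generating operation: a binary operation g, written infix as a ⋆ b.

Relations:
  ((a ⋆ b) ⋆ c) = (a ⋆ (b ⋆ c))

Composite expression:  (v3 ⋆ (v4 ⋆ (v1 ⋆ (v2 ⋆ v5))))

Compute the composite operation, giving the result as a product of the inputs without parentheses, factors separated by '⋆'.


All parenthesizations of g agree; list the v-inputs left to right.
(v2 ⋆ v5) reduces to v2 ⋆ v5
(v1 ⋆ (v2 ⋆ v5)) reduces to v1 ⋆ v2 ⋆ v5
(v4 ⋆ (v1 ⋆ (v2 ⋆ v5))) reduces to v4 ⋆ v1 ⋆ v2 ⋆ v5
(v3 ⋆ (v4 ⋆ (v1 ⋆ (v2 ⋆ v5)))) reduces to v3 ⋆ v4 ⋆ v1 ⋆ v2 ⋆ v5

v3 ⋆ v4 ⋆ v1 ⋆ v2 ⋆ v5


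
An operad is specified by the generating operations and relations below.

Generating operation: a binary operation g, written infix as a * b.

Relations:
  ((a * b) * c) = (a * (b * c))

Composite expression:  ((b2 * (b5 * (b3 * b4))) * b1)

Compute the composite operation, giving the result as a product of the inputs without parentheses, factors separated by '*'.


b2 * b5 * b3 * b4 * b1


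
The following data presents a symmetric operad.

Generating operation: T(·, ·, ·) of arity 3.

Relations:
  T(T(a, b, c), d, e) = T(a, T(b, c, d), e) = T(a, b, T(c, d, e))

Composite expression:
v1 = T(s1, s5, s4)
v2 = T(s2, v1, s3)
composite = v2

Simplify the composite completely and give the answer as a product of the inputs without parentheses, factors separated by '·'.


s2 · s1 · s5 · s4 · s3

Under associativity of T, the answer is the s's in reading order.
T(s1, s5, s4) linearizes to s1 · s5 · s4
T(s2, T(s1, s5, s4), s3) linearizes to s2 · s1 · s5 · s4 · s3


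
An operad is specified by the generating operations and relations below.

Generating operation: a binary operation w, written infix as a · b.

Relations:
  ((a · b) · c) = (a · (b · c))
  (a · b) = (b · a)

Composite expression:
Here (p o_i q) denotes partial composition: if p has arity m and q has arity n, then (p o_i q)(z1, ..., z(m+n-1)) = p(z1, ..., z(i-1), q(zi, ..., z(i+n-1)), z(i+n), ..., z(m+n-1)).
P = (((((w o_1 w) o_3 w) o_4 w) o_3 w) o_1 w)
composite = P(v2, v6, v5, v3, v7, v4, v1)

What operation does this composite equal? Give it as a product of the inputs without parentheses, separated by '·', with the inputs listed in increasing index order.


With w associative and commutative, the v-input set is all that matters.
(v2 · v6) reduces to v2 · v6
((v2 · v6) · v5) reduces to v2 · v6 · v5
(v3 · v7) reduces to v3 · v7
(v4 · v1) reduces to v4 · v1
((v3 · v7) · (v4 · v1)) reduces to v3 · v7 · v4 · v1
(((v2 · v6) · v5) · ((v3 · v7) · (v4 · v1))) reduces to v2 · v6 · v5 · v3 · v7 · v4 · v1
sorting the factors by input index: v1 · v2 · v3 · v4 · v5 · v6 · v7

v1 · v2 · v3 · v4 · v5 · v6 · v7


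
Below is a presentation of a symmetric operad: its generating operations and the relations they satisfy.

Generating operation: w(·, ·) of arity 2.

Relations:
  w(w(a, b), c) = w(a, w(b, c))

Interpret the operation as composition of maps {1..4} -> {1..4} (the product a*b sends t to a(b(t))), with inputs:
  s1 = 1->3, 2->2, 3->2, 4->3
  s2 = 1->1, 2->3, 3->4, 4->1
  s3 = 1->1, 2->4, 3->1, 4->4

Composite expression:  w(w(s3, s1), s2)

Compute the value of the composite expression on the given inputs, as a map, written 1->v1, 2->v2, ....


1->1, 2->4, 3->1, 4->1

w(s3, s1) = 1->1, 2->4, 3->4, 4->1
w(w(s3, s1), s2) = 1->1, 2->4, 3->1, 4->1


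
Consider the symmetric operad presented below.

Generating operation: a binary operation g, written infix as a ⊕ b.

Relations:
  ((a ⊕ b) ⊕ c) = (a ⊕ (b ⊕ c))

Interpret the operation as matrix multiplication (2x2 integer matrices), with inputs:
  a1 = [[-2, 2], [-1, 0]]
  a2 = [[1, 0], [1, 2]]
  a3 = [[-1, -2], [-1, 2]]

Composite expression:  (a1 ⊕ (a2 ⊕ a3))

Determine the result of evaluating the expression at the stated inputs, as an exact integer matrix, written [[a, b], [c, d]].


(a2 ⊕ a3) = [[-1, -2], [-3, 2]]
(a1 ⊕ (a2 ⊕ a3)) = [[-4, 8], [1, 2]]

[[-4, 8], [1, 2]]


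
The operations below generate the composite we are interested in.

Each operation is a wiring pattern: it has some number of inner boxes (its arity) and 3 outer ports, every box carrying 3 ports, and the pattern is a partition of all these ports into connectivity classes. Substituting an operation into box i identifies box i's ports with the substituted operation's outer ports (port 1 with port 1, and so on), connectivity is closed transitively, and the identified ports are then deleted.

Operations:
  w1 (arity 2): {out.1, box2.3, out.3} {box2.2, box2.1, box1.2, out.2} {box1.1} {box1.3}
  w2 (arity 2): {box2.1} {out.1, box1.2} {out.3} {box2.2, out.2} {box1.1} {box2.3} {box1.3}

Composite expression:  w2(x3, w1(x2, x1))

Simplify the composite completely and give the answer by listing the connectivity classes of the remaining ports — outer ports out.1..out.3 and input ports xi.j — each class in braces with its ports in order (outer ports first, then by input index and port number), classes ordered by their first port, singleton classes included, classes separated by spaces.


{out.1, x3.2} {out.2, x1.1, x1.2, x2.2} {out.3} {x1.3} {x2.1} {x2.3} {x3.1} {x3.3}

Reachability decides: close wires over w2-identified ports.
through w1, on inputs (x2, x1): {out.1, out.3, x1.3} {out.2, x1.1, x1.2, x2.2} {x2.1} {x2.3} (out.j = stage outer ports)
through w2, on inputs (x3, x2, x1): {out.1, x3.2} {out.2, x1.1, x1.2, x2.2} {out.3} {x1.3} {x2.1} {x2.3} {x3.1} {x3.3} (out.j = stage outer ports)


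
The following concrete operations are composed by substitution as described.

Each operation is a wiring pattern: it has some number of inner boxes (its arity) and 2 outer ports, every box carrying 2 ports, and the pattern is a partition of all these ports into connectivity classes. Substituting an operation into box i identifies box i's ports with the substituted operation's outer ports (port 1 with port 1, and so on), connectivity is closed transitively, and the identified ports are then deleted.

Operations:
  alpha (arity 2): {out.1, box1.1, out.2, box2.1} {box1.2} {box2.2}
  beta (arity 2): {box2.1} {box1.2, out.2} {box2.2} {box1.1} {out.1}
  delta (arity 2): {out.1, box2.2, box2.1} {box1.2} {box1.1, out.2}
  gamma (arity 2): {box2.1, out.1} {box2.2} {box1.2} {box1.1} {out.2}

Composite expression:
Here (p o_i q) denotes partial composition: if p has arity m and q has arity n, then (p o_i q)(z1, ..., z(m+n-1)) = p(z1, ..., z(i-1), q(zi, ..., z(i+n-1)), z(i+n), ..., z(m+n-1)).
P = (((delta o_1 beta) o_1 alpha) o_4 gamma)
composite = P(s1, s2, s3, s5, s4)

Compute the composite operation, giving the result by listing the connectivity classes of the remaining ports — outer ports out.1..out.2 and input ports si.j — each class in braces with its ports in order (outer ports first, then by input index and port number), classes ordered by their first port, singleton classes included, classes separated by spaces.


Reachability decides: close wires over delta-identified ports.
after alpha, the pattern on (s1, s2) reads {out.1, out.2, s1.1, s2.1} {s1.2} {s2.2} (out.j = its outer ports)
after beta, the pattern on (s1, s2, s3) reads {out.1} {out.2, s1.1, s2.1} {s1.2} {s2.2} {s3.1} {s3.2} (out.j = its outer ports)
after gamma, the pattern on (s5, s4) reads {out.1, s4.1} {out.2} {s4.2} {s5.1} {s5.2} (out.j = its outer ports)
after delta, the pattern on (s1, s2, s3, s5, s4) reads {out.1, s4.1} {out.2} {s1.1, s2.1} {s1.2} {s2.2} {s3.1} {s3.2} {s4.2} {s5.1} {s5.2} (out.j = its outer ports)

{out.1, s4.1} {out.2} {s1.1, s2.1} {s1.2} {s2.2} {s3.1} {s3.2} {s4.2} {s5.1} {s5.2}


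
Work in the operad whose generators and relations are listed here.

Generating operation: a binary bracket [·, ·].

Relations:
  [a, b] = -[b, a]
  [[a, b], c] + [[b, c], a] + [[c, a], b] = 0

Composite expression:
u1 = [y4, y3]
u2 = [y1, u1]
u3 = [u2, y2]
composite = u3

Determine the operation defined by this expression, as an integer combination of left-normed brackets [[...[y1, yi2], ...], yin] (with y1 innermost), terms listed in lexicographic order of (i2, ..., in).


-[[[y1, y3], y4], y2] + [[[y1, y4], y3], y2]

In the tensor algebra, words opening y1 carry the y1-anchored form.
Composite bracket: [[y1, [y4, y3]], y2]
Applying ab - ba throughout gives 8 signed words (2^3 = 8).
Only words starting with y1 matter:
  sign of y1y3y4y2 is -1, so it contributes -[[[y1, y3], y4], y2]
  sign of y1y4y3y2 is +1, so it contributes +[[[y1, y4], y3], y2]


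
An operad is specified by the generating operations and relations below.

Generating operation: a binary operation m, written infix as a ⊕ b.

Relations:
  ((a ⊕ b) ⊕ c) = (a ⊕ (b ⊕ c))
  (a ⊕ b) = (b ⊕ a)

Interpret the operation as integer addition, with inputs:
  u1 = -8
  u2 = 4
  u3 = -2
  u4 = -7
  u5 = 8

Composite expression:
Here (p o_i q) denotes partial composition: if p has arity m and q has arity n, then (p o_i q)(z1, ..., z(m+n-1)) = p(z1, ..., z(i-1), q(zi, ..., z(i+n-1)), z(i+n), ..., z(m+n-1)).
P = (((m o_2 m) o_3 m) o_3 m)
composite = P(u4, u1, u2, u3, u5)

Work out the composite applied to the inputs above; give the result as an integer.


-5

(u2 ⊕ u3) = 2
((u2 ⊕ u3) ⊕ u5) = 10
(u1 ⊕ ((u2 ⊕ u3) ⊕ u5)) = 2
(u4 ⊕ (u1 ⊕ ((u2 ⊕ u3) ⊕ u5))) = -5


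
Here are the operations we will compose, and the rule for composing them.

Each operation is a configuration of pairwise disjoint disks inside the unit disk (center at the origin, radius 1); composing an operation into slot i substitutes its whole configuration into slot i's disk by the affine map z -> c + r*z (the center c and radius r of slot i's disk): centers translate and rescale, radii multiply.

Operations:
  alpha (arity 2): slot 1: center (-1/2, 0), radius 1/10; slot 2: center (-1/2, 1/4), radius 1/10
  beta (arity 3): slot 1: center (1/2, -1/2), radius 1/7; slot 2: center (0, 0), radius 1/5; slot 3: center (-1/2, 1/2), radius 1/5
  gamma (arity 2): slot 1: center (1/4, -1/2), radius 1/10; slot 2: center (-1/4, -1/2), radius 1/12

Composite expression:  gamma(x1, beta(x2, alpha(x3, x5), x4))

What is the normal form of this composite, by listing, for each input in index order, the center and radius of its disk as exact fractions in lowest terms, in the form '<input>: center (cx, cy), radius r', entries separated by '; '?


x1: center (1/4, -1/2), radius 1/10; x2: center (-5/24, -13/24), radius 1/84; x3: center (-31/120, -1/2), radius 1/600; x4: center (-7/24, -11/24), radius 1/60; x5: center (-31/120, -119/240), radius 1/600

Each x-disk chains the slot maps above it in gamma; radii multiply.
input x1: composing its 1 substitution step yields center (1/4, -1/2), radius 1/10
input x2: composing its 2 substitution steps yields center (-5/24, -13/24), radius 1/84
input x3: composing its 3 substitution steps yields center (-31/120, -1/2), radius 1/600
input x5: composing its 3 substitution steps yields center (-31/120, -119/240), radius 1/600
input x4: composing its 2 substitution steps yields center (-7/24, -11/24), radius 1/60


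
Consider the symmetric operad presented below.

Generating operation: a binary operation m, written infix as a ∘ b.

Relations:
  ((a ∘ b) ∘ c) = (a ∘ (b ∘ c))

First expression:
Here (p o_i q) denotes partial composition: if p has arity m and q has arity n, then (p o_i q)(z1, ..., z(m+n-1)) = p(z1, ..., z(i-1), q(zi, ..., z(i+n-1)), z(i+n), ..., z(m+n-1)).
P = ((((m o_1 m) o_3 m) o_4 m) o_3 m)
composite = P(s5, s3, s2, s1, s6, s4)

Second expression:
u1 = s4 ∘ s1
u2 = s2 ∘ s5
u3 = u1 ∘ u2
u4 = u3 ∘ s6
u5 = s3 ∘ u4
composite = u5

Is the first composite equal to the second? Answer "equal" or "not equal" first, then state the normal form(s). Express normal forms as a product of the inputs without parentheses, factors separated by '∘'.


The first composite normalizes to s5 ∘ s3 ∘ s2 ∘ s1 ∘ s6 ∘ s4
The second composite normalizes to s3 ∘ s4 ∘ s1 ∘ s2 ∘ s5 ∘ s6
The normal forms differ: not equal.

not equal; first: s5 ∘ s3 ∘ s2 ∘ s1 ∘ s6 ∘ s4; second: s3 ∘ s4 ∘ s1 ∘ s2 ∘ s5 ∘ s6


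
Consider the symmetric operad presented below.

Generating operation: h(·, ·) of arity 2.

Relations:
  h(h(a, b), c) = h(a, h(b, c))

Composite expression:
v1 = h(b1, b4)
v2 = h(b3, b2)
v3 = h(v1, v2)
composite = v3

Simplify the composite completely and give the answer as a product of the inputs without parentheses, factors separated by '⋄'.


Under associativity of h, the answer is the b's in reading order.
h(b1, b4) unparenthesizes to b1 ⋄ b4
h(b3, b2) unparenthesizes to b3 ⋄ b2
h(h(b1, b4), h(b3, b2)) unparenthesizes to b1 ⋄ b4 ⋄ b3 ⋄ b2

b1 ⋄ b4 ⋄ b3 ⋄ b2


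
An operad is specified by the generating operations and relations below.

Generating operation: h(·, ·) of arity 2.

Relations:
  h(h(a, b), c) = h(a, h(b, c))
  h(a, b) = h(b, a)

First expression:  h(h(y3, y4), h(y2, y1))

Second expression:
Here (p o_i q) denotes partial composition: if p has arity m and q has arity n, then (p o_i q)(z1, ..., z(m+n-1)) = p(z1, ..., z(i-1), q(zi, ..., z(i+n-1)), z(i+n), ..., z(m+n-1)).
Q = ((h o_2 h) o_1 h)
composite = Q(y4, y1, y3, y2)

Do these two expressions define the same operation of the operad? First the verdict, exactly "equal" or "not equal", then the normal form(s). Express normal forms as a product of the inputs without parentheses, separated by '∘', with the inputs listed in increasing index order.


The first composite normalizes to y1 ∘ y2 ∘ y3 ∘ y4
The second composite normalizes to y1 ∘ y2 ∘ y3 ∘ y4
Identical normal forms: equal.

equal; the common form is y1 ∘ y2 ∘ y3 ∘ y4


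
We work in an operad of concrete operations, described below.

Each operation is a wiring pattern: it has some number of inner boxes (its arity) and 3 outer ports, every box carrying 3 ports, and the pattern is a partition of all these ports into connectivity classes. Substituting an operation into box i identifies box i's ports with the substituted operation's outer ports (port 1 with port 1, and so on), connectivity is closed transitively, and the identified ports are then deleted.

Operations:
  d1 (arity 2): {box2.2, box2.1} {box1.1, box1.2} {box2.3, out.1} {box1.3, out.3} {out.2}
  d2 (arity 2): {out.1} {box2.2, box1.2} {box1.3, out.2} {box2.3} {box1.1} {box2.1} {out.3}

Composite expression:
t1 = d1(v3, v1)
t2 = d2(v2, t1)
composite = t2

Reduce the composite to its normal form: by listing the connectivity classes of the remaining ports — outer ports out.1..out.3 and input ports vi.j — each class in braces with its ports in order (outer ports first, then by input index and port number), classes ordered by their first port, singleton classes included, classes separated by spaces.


{out.1} {out.2, v2.3} {out.3} {v1.1, v1.2} {v1.3} {v2.1} {v2.2} {v3.1, v3.2} {v3.3}

Treat the ports identified at d2 as solder joints: merge, then drop.
d1 over (v3, v1) gives {out.1, v1.3} {out.2} {out.3, v3.3} {v1.1, v1.2} {v3.1, v3.2}, out.j being that stage's outer ports
d2 over (v2, v3, v1) gives {out.1} {out.2, v2.3} {out.3} {v1.1, v1.2} {v1.3} {v2.1} {v2.2} {v3.1, v3.2} {v3.3}, out.j being that stage's outer ports


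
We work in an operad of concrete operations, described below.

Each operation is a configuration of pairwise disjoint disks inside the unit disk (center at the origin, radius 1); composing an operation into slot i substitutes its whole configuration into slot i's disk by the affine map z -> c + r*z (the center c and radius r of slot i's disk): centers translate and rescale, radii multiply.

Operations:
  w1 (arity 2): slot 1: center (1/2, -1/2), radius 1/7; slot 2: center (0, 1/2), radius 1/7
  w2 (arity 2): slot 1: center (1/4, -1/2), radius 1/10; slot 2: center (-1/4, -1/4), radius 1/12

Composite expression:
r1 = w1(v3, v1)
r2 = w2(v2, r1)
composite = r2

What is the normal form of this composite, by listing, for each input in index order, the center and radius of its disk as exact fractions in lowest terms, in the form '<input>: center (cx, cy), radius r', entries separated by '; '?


v1: center (-1/4, -5/24), radius 1/84; v2: center (1/4, -1/2), radius 1/10; v3: center (-5/24, -7/24), radius 1/84

Follow each v-input down from w2: c' goes to c + r*c', radius to r*r'.
v2 passes through 1 substitution, ending at center (1/4, -1/2), radius 1/10
v3 passes through 2 substitutions, ending at center (-5/24, -7/24), radius 1/84
v1 passes through 2 substitutions, ending at center (-1/4, -5/24), radius 1/84


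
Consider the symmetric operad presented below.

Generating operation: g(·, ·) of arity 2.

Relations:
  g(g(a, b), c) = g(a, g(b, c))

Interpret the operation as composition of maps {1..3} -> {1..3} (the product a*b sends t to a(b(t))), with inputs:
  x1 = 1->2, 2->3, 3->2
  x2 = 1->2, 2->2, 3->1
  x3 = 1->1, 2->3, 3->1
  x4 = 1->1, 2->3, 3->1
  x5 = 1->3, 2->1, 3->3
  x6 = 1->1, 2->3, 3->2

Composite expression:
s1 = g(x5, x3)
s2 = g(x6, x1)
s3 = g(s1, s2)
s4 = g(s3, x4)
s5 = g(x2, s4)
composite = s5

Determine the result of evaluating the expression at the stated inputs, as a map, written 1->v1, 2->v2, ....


1->1, 2->1, 3->1

g(x5, x3) = 1->3, 2->3, 3->3
g(x6, x1) = 1->3, 2->2, 3->3
g(g(x5, x3), g(x6, x1)) = 1->3, 2->3, 3->3
g(g(g(x5, x3), g(x6, x1)), x4) = 1->3, 2->3, 3->3
g(x2, g(g(g(x5, x3), g(x6, x1)), x4)) = 1->1, 2->1, 3->1


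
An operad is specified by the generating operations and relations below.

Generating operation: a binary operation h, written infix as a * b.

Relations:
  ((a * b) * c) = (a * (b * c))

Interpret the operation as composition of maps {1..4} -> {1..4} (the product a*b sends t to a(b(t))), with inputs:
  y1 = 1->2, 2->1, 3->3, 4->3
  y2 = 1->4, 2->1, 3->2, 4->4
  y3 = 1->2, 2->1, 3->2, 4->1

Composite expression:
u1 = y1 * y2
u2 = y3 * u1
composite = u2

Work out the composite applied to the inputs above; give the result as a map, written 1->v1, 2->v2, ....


1->2, 2->1, 3->2, 4->2

(y1 * y2) = 1->3, 2->2, 3->1, 4->3
(y3 * (y1 * y2)) = 1->2, 2->1, 3->2, 4->2


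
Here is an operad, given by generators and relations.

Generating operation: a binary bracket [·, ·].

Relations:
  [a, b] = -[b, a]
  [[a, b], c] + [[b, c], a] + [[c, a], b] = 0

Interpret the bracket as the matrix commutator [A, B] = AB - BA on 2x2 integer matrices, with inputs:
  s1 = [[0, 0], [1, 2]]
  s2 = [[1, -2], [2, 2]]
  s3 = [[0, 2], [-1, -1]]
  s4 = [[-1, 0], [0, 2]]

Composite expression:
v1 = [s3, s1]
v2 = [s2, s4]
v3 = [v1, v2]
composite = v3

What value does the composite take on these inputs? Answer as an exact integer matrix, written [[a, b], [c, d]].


[[-18, -24], [24, 18]]
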